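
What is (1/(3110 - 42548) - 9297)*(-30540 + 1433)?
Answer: 10672229617309/39438 ≈ 2.7061e+8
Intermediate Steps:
(1/(3110 - 42548) - 9297)*(-30540 + 1433) = (1/(-39438) - 9297)*(-29107) = (-1/39438 - 9297)*(-29107) = -366655087/39438*(-29107) = 10672229617309/39438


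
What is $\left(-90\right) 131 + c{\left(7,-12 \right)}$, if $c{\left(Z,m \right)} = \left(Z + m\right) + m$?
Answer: $-11807$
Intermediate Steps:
$c{\left(Z,m \right)} = Z + 2 m$
$\left(-90\right) 131 + c{\left(7,-12 \right)} = \left(-90\right) 131 + \left(7 + 2 \left(-12\right)\right) = -11790 + \left(7 - 24\right) = -11790 - 17 = -11807$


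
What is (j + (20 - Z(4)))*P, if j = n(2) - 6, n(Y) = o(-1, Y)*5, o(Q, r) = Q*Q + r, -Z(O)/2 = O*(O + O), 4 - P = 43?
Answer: -3627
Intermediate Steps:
P = -39 (P = 4 - 1*43 = 4 - 43 = -39)
Z(O) = -4*O² (Z(O) = -2*O*(O + O) = -2*O*2*O = -4*O²)
o(Q, r) = r + Q² (o(Q, r) = Q² + r = r + Q²)
n(Y) = 5 + 5*Y (n(Y) = (Y + (-1)²)*5 = (Y + 1)*5 = (1 + Y)*5 = 5 + 5*Y)
j = 9 (j = (5 + 5*2) - 6 = (5 + 10) - 6 = 15 - 6 = 9)
(j + (20 - Z(4)))*P = (9 + (20 - (-4)*4²))*(-39) = (9 + (20 - (-4)*16))*(-39) = (9 + (20 - 1*(-64)))*(-39) = (9 + (20 + 64))*(-39) = (9 + 84)*(-39) = 93*(-39) = -3627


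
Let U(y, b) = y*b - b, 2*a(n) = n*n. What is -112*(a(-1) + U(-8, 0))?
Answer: -56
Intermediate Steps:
a(n) = n**2/2 (a(n) = (n*n)/2 = n**2/2)
U(y, b) = -b + b*y (U(y, b) = b*y - b = -b + b*y)
-112*(a(-1) + U(-8, 0)) = -112*((1/2)*(-1)**2 + 0*(-1 - 8)) = -112*((1/2)*1 + 0*(-9)) = -112*(1/2 + 0) = -112*1/2 = -56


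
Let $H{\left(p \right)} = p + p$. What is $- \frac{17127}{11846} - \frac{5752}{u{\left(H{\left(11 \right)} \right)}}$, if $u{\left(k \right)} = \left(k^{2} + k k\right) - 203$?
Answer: $- \frac{81240347}{9062190} \approx -8.9648$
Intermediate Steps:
$H{\left(p \right)} = 2 p$
$u{\left(k \right)} = -203 + 2 k^{2}$ ($u{\left(k \right)} = \left(k^{2} + k^{2}\right) - 203 = 2 k^{2} - 203 = -203 + 2 k^{2}$)
$- \frac{17127}{11846} - \frac{5752}{u{\left(H{\left(11 \right)} \right)}} = - \frac{17127}{11846} - \frac{5752}{-203 + 2 \left(2 \cdot 11\right)^{2}} = \left(-17127\right) \frac{1}{11846} - \frac{5752}{-203 + 2 \cdot 22^{2}} = - \frac{17127}{11846} - \frac{5752}{-203 + 2 \cdot 484} = - \frac{17127}{11846} - \frac{5752}{-203 + 968} = - \frac{17127}{11846} - \frac{5752}{765} = - \frac{81240347}{9062190}$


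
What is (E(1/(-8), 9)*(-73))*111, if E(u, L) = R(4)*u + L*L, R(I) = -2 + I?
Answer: -2617269/4 ≈ -6.5432e+5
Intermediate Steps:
E(u, L) = L² + 2*u (E(u, L) = (-2 + 4)*u + L*L = 2*u + L² = L² + 2*u)
(E(1/(-8), 9)*(-73))*111 = ((9² + 2/(-8))*(-73))*111 = ((81 + 2*(-⅛))*(-73))*111 = ((81 - ¼)*(-73))*111 = ((323/4)*(-73))*111 = -23579/4*111 = -2617269/4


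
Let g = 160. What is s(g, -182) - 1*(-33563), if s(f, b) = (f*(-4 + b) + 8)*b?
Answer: 5448427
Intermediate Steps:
s(f, b) = b*(8 + f*(-4 + b)) (s(f, b) = (8 + f*(-4 + b))*b = b*(8 + f*(-4 + b)))
s(g, -182) - 1*(-33563) = -182*(8 - 4*160 - 182*160) - 1*(-33563) = -182*(8 - 640 - 29120) + 33563 = -182*(-29752) + 33563 = 5414864 + 33563 = 5448427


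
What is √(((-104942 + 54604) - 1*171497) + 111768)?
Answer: I*√110067 ≈ 331.76*I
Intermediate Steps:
√(((-104942 + 54604) - 1*171497) + 111768) = √((-50338 - 171497) + 111768) = √(-221835 + 111768) = √(-110067) = I*√110067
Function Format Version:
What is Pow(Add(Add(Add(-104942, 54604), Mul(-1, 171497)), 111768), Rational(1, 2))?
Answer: Mul(I, Pow(110067, Rational(1, 2))) ≈ Mul(331.76, I)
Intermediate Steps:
Pow(Add(Add(Add(-104942, 54604), Mul(-1, 171497)), 111768), Rational(1, 2)) = Pow(Add(Add(-50338, -171497), 111768), Rational(1, 2)) = Pow(Add(-221835, 111768), Rational(1, 2)) = Pow(-110067, Rational(1, 2)) = Mul(I, Pow(110067, Rational(1, 2)))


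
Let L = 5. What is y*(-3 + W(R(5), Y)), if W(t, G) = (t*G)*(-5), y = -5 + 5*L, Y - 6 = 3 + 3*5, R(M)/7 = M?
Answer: -84060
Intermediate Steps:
R(M) = 7*M
Y = 24 (Y = 6 + (3 + 3*5) = 6 + (3 + 15) = 6 + 18 = 24)
y = 20 (y = -5 + 5*5 = -5 + 25 = 20)
W(t, G) = -5*G*t (W(t, G) = (G*t)*(-5) = -5*G*t)
y*(-3 + W(R(5), Y)) = 20*(-3 - 5*24*7*5) = 20*(-3 - 5*24*35) = 20*(-3 - 4200) = 20*(-4203) = -84060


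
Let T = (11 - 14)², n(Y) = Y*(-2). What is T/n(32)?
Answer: -9/64 ≈ -0.14063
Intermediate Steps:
n(Y) = -2*Y
T = 9 (T = (-3)² = 9)
T/n(32) = 9/((-2*32)) = 9/(-64) = 9*(-1/64) = -9/64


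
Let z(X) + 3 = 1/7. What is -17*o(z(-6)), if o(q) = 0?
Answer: 0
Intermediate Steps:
z(X) = -20/7 (z(X) = -3 + 1/7 = -3 + ⅐ = -20/7)
-17*o(z(-6)) = -17*0 = 0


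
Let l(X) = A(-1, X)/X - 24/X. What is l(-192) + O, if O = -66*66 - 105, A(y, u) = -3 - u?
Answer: -285559/64 ≈ -4461.9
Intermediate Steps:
O = -4461 (O = -4356 - 105 = -4461)
l(X) = -24/X + (-3 - X)/X (l(X) = (-3 - X)/X - 24/X = -24/X + (-3 - X)/X)
l(-192) + O = (-27 - 1*(-192))/(-192) - 4461 = -(-27 + 192)/192 - 4461 = -1/192*165 - 4461 = -55/64 - 4461 = -285559/64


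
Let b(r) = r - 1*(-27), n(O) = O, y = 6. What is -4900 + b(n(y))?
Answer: -4867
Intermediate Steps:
b(r) = 27 + r (b(r) = r + 27 = 27 + r)
-4900 + b(n(y)) = -4900 + (27 + 6) = -4900 + 33 = -4867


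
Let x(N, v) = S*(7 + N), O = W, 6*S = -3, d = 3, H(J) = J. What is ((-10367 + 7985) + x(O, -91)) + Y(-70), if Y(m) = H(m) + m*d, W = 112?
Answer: -5443/2 ≈ -2721.5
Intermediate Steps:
S = -1/2 (S = (1/6)*(-3) = -1/2 ≈ -0.50000)
O = 112
x(N, v) = -7/2 - N/2 (x(N, v) = -(7 + N)/2 = -7/2 - N/2)
Y(m) = 4*m (Y(m) = m + m*3 = m + 3*m = 4*m)
((-10367 + 7985) + x(O, -91)) + Y(-70) = ((-10367 + 7985) + (-7/2 - 1/2*112)) + 4*(-70) = (-2382 + (-7/2 - 56)) - 280 = (-2382 - 119/2) - 280 = -4883/2 - 280 = -5443/2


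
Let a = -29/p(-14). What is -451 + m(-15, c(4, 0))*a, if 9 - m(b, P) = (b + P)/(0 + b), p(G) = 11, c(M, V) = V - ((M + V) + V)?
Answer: -77779/165 ≈ -471.39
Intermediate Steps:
c(M, V) = -M - V (c(M, V) = V - (M + 2*V) = V + (-M - 2*V) = -M - V)
m(b, P) = 9 - (P + b)/b (m(b, P) = 9 - (b + P)/(0 + b) = 9 - (P + b)/b)
a = -29/11 ≈ -2.6364
-451 + m(-15, c(4, 0))*a = -451 + (8 - 1*(-1*4 - 1*0)/(-15))*(-29/11) = -451 + (8 - 1*(-4 + 0)*(-1/15))*(-29/11) = -451 + (8 - 1*(-4)*(-1/15))*(-29/11) = -451 + (8 - 4/15)*(-29/11) = -451 + (116/15)*(-29/11) = -451 - 3364/165 = -77779/165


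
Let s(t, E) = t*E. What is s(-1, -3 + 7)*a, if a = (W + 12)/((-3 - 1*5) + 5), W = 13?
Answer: 100/3 ≈ 33.333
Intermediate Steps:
s(t, E) = E*t
a = -25/3 (a = (13 + 12)/((-3 - 1*5) + 5) = 25/((-3 - 5) + 5) = 25/(-8 + 5) = 25/(-3) = 25*(-⅓) = -25/3 ≈ -8.3333)
s(-1, -3 + 7)*a = ((-3 + 7)*(-1))*(-25/3) = (4*(-1))*(-25/3) = -4*(-25/3) = 100/3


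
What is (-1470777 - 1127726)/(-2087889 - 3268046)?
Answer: 2598503/5355935 ≈ 0.48516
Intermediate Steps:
(-1470777 - 1127726)/(-2087889 - 3268046) = -2598503/(-5355935) = -2598503*(-1/5355935) = 2598503/5355935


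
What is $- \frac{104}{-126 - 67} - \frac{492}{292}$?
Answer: $- \frac{16147}{14089} \approx -1.1461$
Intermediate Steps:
$- \frac{104}{-126 - 67} - \frac{492}{292} = - \frac{104}{-193} - \frac{123}{73} = \left(-104\right) \left(- \frac{1}{193}\right) - \frac{123}{73} = \frac{104}{193} - \frac{123}{73} = - \frac{16147}{14089}$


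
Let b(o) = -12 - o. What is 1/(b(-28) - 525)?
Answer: -1/509 ≈ -0.0019646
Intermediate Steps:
1/(b(-28) - 525) = 1/((-12 - 1*(-28)) - 525) = 1/((-12 + 28) - 525) = 1/(16 - 525) = 1/(-509) = -1/509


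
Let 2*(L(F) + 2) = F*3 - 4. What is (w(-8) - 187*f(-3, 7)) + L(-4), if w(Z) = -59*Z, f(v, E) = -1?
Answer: 649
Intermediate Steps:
L(F) = -4 + 3*F/2 (L(F) = -2 + (F*3 - 4)/2 = -2 + (3*F - 4)/2 = -2 + (-4 + 3*F)/2 = -2 + (-2 + 3*F/2) = -4 + 3*F/2)
(w(-8) - 187*f(-3, 7)) + L(-4) = (-59*(-8) - 187*(-1)) + (-4 + (3/2)*(-4)) = (472 + 187) + (-4 - 6) = 659 - 10 = 649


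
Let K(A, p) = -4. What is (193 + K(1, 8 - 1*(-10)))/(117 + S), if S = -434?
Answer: -189/317 ≈ -0.59621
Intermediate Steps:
(193 + K(1, 8 - 1*(-10)))/(117 + S) = (193 - 4)/(117 - 434) = 189/(-317) = 189*(-1/317) = -189/317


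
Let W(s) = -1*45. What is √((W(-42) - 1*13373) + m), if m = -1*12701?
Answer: I*√26119 ≈ 161.61*I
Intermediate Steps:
W(s) = -45
m = -12701
√((W(-42) - 1*13373) + m) = √((-45 - 1*13373) - 12701) = √((-45 - 13373) - 12701) = √(-13418 - 12701) = √(-26119) = I*√26119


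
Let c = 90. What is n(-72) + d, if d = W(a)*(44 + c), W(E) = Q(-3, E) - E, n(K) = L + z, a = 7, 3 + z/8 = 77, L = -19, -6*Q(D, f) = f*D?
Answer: 104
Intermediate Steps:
Q(D, f) = -D*f/6 (Q(D, f) = -f*D/6 = -D*f/6)
z = 592 (z = -24 + 8*77 = -24 + 616 = 592)
n(K) = 573 (n(K) = -19 + 592 = 573)
W(E) = -E/2 (W(E) = -1/6*(-3)*E - E = E/2 - E = -E/2)
d = -469 (d = (-1/2*7)*(44 + 90) = -7/2*134 = -469)
n(-72) + d = 573 - 469 = 104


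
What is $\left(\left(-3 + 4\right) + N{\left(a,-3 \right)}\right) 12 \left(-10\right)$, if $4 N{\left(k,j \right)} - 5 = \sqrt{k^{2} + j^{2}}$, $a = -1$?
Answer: $-270 - 30 \sqrt{10} \approx -364.87$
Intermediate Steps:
$N{\left(k,j \right)} = \frac{5}{4} + \frac{\sqrt{j^{2} + k^{2}}}{4}$ ($N{\left(k,j \right)} = \frac{5}{4} + \frac{\sqrt{k^{2} + j^{2}}}{4} = \frac{5}{4} + \frac{\sqrt{j^{2} + k^{2}}}{4}$)
$\left(\left(-3 + 4\right) + N{\left(a,-3 \right)}\right) 12 \left(-10\right) = \left(\left(-3 + 4\right) + \left(\frac{5}{4} + \frac{\sqrt{\left(-3\right)^{2} + \left(-1\right)^{2}}}{4}\right)\right) 12 \left(-10\right) = \left(1 + \left(\frac{5}{4} + \frac{\sqrt{9 + 1}}{4}\right)\right) 12 \left(-10\right) = \left(1 + \left(\frac{5}{4} + \frac{\sqrt{10}}{4}\right)\right) 12 \left(-10\right) = \left(\frac{9}{4} + \frac{\sqrt{10}}{4}\right) 12 \left(-10\right) = \left(27 + 3 \sqrt{10}\right) \left(-10\right) = -270 - 30 \sqrt{10}$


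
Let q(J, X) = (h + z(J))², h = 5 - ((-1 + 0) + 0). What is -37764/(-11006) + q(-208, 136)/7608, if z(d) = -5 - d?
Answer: 384030799/41866824 ≈ 9.1727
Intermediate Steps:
h = 6 (h = 5 - (-1 + 0) = 5 - 1*(-1) = 5 + 1 = 6)
q(J, X) = (1 - J)² (q(J, X) = (6 + (-5 - J))² = (1 - J)²)
-37764/(-11006) + q(-208, 136)/7608 = -37764/(-11006) + (-1 - 208)²/7608 = -37764*(-1/11006) + (-209)²*(1/7608) = 18882/5503 + 43681*(1/7608) = 18882/5503 + 43681/7608 = 384030799/41866824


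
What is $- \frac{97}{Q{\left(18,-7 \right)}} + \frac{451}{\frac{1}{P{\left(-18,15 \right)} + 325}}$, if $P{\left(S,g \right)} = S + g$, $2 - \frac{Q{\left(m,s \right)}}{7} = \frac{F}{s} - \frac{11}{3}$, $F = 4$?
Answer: $\frac{19023791}{131} \approx 1.4522 \cdot 10^{5}$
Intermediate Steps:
$Q{\left(m,s \right)} = \frac{119}{3} - \frac{28}{s}$ ($Q{\left(m,s \right)} = 14 - 7 \left(\frac{4}{s} - \frac{11}{3}\right) = 14 - 7 \left(- \frac{11}{3} + \frac{4}{s}\right) = 14 + \left(\frac{77}{3} - \frac{28}{s}\right) = \frac{119}{3} - \frac{28}{s}$)
$- \frac{97}{Q{\left(18,-7 \right)}} + \frac{451}{\frac{1}{P{\left(-18,15 \right)} + 325}} = - \frac{97}{\frac{119}{3} - \frac{28}{-7}} + \frac{451}{\frac{1}{\left(-18 + 15\right) + 325}} = - \frac{97}{\frac{119}{3} - -4} + \frac{451}{\frac{1}{-3 + 325}} = - \frac{97}{\frac{119}{3} + 4} + \frac{451}{\frac{1}{322}} = - \frac{97}{\frac{131}{3}} + 451 \frac{1}{\frac{1}{322}} = \left(-97\right) \frac{3}{131} + 451 \cdot 322 = - \frac{291}{131} + 145222 = \frac{19023791}{131}$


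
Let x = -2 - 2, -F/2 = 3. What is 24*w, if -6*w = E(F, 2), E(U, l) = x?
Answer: 16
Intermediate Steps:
F = -6 (F = -2*3 = -6)
x = -4
E(U, l) = -4
w = 2/3 (w = -1/6*(-4) = 2/3 ≈ 0.66667)
24*w = 24*(2/3) = 16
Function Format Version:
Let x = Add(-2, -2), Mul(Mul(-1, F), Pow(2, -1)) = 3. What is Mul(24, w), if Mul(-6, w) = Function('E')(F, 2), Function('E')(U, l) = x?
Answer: 16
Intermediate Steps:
F = -6 (F = Mul(-2, 3) = -6)
x = -4
Function('E')(U, l) = -4
w = Rational(2, 3) (w = Mul(Rational(-1, 6), -4) = Rational(2, 3) ≈ 0.66667)
Mul(24, w) = Mul(24, Rational(2, 3)) = 16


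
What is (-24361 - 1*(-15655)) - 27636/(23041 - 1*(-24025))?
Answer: -204892116/23533 ≈ -8706.6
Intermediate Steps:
(-24361 - 1*(-15655)) - 27636/(23041 - 1*(-24025)) = (-24361 + 15655) - 27636/(23041 + 24025) = -8706 - 27636/47066 = -8706 - 27636*1/47066 = -8706 - 13818/23533 = -204892116/23533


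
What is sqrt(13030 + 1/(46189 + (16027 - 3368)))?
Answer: sqrt(2820251563998)/14712 ≈ 114.15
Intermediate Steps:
sqrt(13030 + 1/(46189 + (16027 - 3368))) = sqrt(13030 + 1/(46189 + 12659)) = sqrt(13030 + 1/58848) = sqrt(766789441/58848) = sqrt(2820251563998)/14712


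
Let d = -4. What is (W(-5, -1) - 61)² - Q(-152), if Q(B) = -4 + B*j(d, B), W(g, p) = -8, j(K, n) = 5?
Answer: 5525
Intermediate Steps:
Q(B) = -4 + 5*B (Q(B) = -4 + B*5 = -4 + 5*B)
(W(-5, -1) - 61)² - Q(-152) = (-8 - 61)² - (-4 + 5*(-152)) = (-69)² - (-4 - 760) = 4761 - 1*(-764) = 4761 + 764 = 5525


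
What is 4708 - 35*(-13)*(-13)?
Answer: -1207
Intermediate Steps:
4708 - 35*(-13)*(-13) = 4708 - (-455)*(-13) = 4708 - 1*5915 = 4708 - 5915 = -1207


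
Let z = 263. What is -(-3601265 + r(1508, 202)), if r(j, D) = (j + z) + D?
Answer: 3599292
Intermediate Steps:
r(j, D) = 263 + D + j (r(j, D) = (j + 263) + D = (263 + j) + D = 263 + D + j)
-(-3601265 + r(1508, 202)) = -(-3601265 + (263 + 202 + 1508)) = -(-3601265 + 1973) = -1*(-3599292) = 3599292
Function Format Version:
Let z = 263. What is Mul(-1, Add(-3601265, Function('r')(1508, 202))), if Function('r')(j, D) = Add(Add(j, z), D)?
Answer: 3599292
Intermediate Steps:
Function('r')(j, D) = Add(263, D, j) (Function('r')(j, D) = Add(Add(j, 263), D) = Add(Add(263, j), D) = Add(263, D, j))
Mul(-1, Add(-3601265, Function('r')(1508, 202))) = Mul(-1, Add(-3601265, Add(263, 202, 1508))) = Mul(-1, Add(-3601265, 1973)) = Mul(-1, -3599292) = 3599292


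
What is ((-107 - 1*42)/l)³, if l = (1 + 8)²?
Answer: -3307949/531441 ≈ -6.2245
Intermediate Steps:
l = 81 (l = 9² = 81)
((-107 - 1*42)/l)³ = ((-107 - 1*42)/81)³ = ((-107 - 42)*(1/81))³ = (-149*1/81)³ = (-149/81)³ = -3307949/531441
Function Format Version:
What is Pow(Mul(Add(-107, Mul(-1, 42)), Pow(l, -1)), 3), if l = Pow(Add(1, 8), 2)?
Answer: Rational(-3307949, 531441) ≈ -6.2245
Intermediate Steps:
l = 81 (l = Pow(9, 2) = 81)
Pow(Mul(Add(-107, Mul(-1, 42)), Pow(l, -1)), 3) = Pow(Mul(Add(-107, Mul(-1, 42)), Pow(81, -1)), 3) = Pow(Mul(Add(-107, -42), Rational(1, 81)), 3) = Pow(Mul(-149, Rational(1, 81)), 3) = Pow(Rational(-149, 81), 3) = Rational(-3307949, 531441)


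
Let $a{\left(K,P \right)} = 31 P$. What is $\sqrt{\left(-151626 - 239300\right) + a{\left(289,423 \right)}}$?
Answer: $i \sqrt{377813} \approx 614.67 i$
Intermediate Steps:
$\sqrt{\left(-151626 - 239300\right) + a{\left(289,423 \right)}} = \sqrt{\left(-151626 - 239300\right) + 31 \cdot 423} = \sqrt{-390926 + 13113} = \sqrt{-377813} = i \sqrt{377813}$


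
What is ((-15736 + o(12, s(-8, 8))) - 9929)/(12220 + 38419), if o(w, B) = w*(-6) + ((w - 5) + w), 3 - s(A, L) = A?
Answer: -25718/50639 ≈ -0.50787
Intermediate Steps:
s(A, L) = 3 - A
o(w, B) = -5 - 4*w (o(w, B) = -6*w + ((-5 + w) + w) = -6*w + (-5 + 2*w) = -5 - 4*w)
((-15736 + o(12, s(-8, 8))) - 9929)/(12220 + 38419) = ((-15736 + (-5 - 4*12)) - 9929)/(12220 + 38419) = ((-15736 + (-5 - 48)) - 9929)/50639 = ((-15736 - 53) - 9929)*(1/50639) = (-15789 - 9929)*(1/50639) = -25718*1/50639 = -25718/50639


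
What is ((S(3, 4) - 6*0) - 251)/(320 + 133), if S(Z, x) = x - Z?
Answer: -250/453 ≈ -0.55188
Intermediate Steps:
((S(3, 4) - 6*0) - 251)/(320 + 133) = (((4 - 1*3) - 6*0) - 251)/(320 + 133) = (((4 - 3) + 0) - 251)/453 = ((1 + 0) - 251)*(1/453) = (1 - 251)*(1/453) = -250*1/453 = -250/453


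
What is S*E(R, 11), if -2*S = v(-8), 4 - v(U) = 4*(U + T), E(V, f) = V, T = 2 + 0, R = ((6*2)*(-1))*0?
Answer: 0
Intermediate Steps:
R = 0 (R = (12*(-1))*0 = -12*0 = 0)
T = 2
v(U) = -4 - 4*U (v(U) = 4 - 4*(U + 2) = 4 - 4*(2 + U) = 4 - (8 + 4*U) = 4 + (-8 - 4*U) = -4 - 4*U)
S = -14 (S = -(-4 - 4*(-8))/2 = -(-4 + 32)/2 = -½*28 = -14)
S*E(R, 11) = -14*0 = 0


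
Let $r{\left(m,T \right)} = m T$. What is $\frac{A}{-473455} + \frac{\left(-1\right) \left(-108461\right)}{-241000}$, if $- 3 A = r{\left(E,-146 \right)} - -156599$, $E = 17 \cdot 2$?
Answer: $- \frac{7834011551}{22820531000} \approx -0.34329$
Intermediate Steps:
$E = 34$
$r{\left(m,T \right)} = T m$
$A = -50545$ ($A = - \frac{\left(-146\right) 34 - -156599}{3} = - \frac{-4964 + 156599}{3} = \left(- \frac{1}{3}\right) 151635 = -50545$)
$\frac{A}{-473455} + \frac{\left(-1\right) \left(-108461\right)}{-241000} = - \frac{50545}{-473455} + \frac{\left(-1\right) \left(-108461\right)}{-241000} = \left(-50545\right) \left(- \frac{1}{473455}\right) + 108461 \left(- \frac{1}{241000}\right) = \frac{10109}{94691} - \frac{108461}{241000} = - \frac{7834011551}{22820531000}$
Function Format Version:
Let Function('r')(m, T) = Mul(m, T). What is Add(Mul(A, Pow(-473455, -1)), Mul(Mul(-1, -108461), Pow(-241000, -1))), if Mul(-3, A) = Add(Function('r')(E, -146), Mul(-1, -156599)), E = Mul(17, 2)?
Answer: Rational(-7834011551, 22820531000) ≈ -0.34329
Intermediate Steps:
E = 34
Function('r')(m, T) = Mul(T, m)
A = -50545 (A = Mul(Rational(-1, 3), Add(Mul(-146, 34), Mul(-1, -156599))) = Mul(Rational(-1, 3), Add(-4964, 156599)) = Mul(Rational(-1, 3), 151635) = -50545)
Add(Mul(A, Pow(-473455, -1)), Mul(Mul(-1, -108461), Pow(-241000, -1))) = Add(Mul(-50545, Pow(-473455, -1)), Mul(Mul(-1, -108461), Pow(-241000, -1))) = Add(Mul(-50545, Rational(-1, 473455)), Mul(108461, Rational(-1, 241000))) = Add(Rational(10109, 94691), Rational(-108461, 241000)) = Rational(-7834011551, 22820531000)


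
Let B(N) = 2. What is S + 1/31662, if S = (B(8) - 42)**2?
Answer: 50659201/31662 ≈ 1600.0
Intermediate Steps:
S = 1600 (S = (2 - 42)**2 = (-40)**2 = 1600)
S + 1/31662 = 1600 + 1/31662 = 50659201/31662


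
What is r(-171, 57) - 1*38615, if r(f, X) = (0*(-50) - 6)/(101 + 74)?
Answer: -6757631/175 ≈ -38615.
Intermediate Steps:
r(f, X) = -6/175 (r(f, X) = (0 - 6)/175 = -6*1/175 = -6/175)
r(-171, 57) - 1*38615 = -6/175 - 1*38615 = -6/175 - 38615 = -6757631/175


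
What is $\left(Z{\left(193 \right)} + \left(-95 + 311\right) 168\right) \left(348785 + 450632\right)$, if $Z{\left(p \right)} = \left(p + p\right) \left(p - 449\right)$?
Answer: $-49985946176$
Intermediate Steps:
$Z{\left(p \right)} = 2 p \left(-449 + p\right)$
$\left(Z{\left(193 \right)} + \left(-95 + 311\right) 168\right) \left(348785 + 450632\right) = \left(2 \cdot 193 \left(-449 + 193\right) + \left(-95 + 311\right) 168\right) \left(348785 + 450632\right) = \left(2 \cdot 193 \left(-256\right) + 216 \cdot 168\right) 799417 = \left(-98816 + 36288\right) 799417 = \left(-62528\right) 799417 = -49985946176$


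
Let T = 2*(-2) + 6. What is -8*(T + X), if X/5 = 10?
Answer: -416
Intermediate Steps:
X = 50 (X = 5*10 = 50)
T = 2 (T = -4 + 6 = 2)
-8*(T + X) = -8*(2 + 50) = -8*52 = -416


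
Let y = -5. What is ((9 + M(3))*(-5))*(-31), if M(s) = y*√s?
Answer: 1395 - 775*√3 ≈ 52.661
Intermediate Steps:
M(s) = -5*√s
((9 + M(3))*(-5))*(-31) = ((9 - 5*√3)*(-5))*(-31) = (-45 + 25*√3)*(-31) = 1395 - 775*√3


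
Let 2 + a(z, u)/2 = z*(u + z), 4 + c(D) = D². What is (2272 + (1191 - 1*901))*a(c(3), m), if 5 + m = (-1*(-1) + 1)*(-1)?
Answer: -61488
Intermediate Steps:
c(D) = -4 + D²
m = -7 (m = -5 + (-1*(-1) + 1)*(-1) = -5 + (1 + 1)*(-1) = -5 + 2*(-1) = -5 - 2 = -7)
a(z, u) = -4 + 2*z*(u + z) (a(z, u) = -4 + 2*(z*(u + z)) = -4 + 2*z*(u + z))
(2272 + (1191 - 1*901))*a(c(3), m) = (2272 + (1191 - 1*901))*(-4 + 2*(-4 + 3²)² + 2*(-7)*(-4 + 3²)) = (2272 + (1191 - 901))*(-4 + 2*(-4 + 9)² + 2*(-7)*(-4 + 9)) = (2272 + 290)*(-4 + 2*5² + 2*(-7)*5) = 2562*(-4 + 2*25 - 70) = 2562*(-4 + 50 - 70) = 2562*(-24) = -61488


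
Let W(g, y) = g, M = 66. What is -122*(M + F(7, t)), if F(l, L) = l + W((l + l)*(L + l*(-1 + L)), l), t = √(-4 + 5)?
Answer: -10614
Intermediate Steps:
t = 1 (t = √1 = 1)
F(l, L) = l + 2*l*(L + l*(-1 + L)) (F(l, L) = l + (l + l)*(L + l*(-1 + L)) = l + (2*l)*(L + l*(-1 + L)) = l + 2*l*(L + l*(-1 + L)))
-122*(M + F(7, t)) = -122*(66 + 7*(1 - 2*7 + 2*1 + 2*1*7)) = -122*(66 + 7*(1 - 14 + 2 + 14)) = -122*(66 + 7*3) = -122*(66 + 21) = -122*87 = -10614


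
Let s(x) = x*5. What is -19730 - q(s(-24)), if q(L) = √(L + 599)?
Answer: -19730 - √479 ≈ -19752.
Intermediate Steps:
s(x) = 5*x
q(L) = √(599 + L)
-19730 - q(s(-24)) = -19730 - √(599 + 5*(-24)) = -19730 - √(599 - 120) = -19730 - √479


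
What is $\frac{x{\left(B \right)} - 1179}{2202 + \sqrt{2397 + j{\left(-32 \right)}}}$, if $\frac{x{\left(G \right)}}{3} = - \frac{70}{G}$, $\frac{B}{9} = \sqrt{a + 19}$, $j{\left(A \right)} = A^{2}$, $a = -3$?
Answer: $- \frac{2609003}{4845383} + \frac{7109 \sqrt{3421}}{29072298} \approx -0.52415$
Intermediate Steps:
$B = 36$ ($B = 9 \sqrt{-3 + 19} = 9 \sqrt{16} = 9 \cdot 4 = 36$)
$x{\left(G \right)} = - \frac{210}{G}$ ($x{\left(G \right)} = 3 \left(- \frac{70}{G}\right) = - \frac{210}{G}$)
$\frac{x{\left(B \right)} - 1179}{2202 + \sqrt{2397 + j{\left(-32 \right)}}} = \frac{- \frac{210}{36} - 1179}{2202 + \sqrt{2397 + \left(-32\right)^{2}}} = \frac{\left(-210\right) \frac{1}{36} - 1179}{2202 + \sqrt{2397 + 1024}} = \frac{- \frac{35}{6} - 1179}{2202 + \sqrt{3421}} = - \frac{7109}{6 \left(2202 + \sqrt{3421}\right)}$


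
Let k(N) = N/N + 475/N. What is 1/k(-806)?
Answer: 806/331 ≈ 2.4350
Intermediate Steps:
k(N) = 1 + 475/N
1/k(-806) = 1/((475 - 806)/(-806)) = 1/(-1/806*(-331)) = 1/(331/806) = 806/331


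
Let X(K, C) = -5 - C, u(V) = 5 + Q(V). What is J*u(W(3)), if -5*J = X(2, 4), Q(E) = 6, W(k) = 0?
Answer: 99/5 ≈ 19.800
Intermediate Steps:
u(V) = 11 (u(V) = 5 + 6 = 11)
J = 9/5 (J = -(-5 - 1*4)/5 = -(-5 - 4)/5 = -1/5*(-9) = 9/5 ≈ 1.8000)
J*u(W(3)) = (9/5)*11 = 99/5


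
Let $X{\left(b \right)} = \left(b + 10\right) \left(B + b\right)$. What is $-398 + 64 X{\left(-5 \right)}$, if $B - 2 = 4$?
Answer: $-78$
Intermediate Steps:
$B = 6$ ($B = 2 + 4 = 6$)
$X{\left(b \right)} = \left(6 + b\right) \left(10 + b\right)$ ($X{\left(b \right)} = \left(b + 10\right) \left(6 + b\right) = \left(10 + b\right) \left(6 + b\right) = \left(6 + b\right) \left(10 + b\right)$)
$-398 + 64 X{\left(-5 \right)} = -398 + 64 \left(60 + \left(-5\right)^{2} + 16 \left(-5\right)\right) = -398 + 64 \left(60 + 25 - 80\right) = -398 + 64 \cdot 5 = -398 + 320 = -78$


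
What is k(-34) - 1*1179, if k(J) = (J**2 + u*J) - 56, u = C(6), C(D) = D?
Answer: -283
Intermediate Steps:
u = 6
k(J) = -56 + J**2 + 6*J (k(J) = (J**2 + 6*J) - 56 = -56 + J**2 + 6*J)
k(-34) - 1*1179 = (-56 + (-34)**2 + 6*(-34)) - 1*1179 = (-56 + 1156 - 204) - 1179 = 896 - 1179 = -283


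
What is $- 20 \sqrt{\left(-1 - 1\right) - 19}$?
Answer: $- 20 i \sqrt{21} \approx - 91.651 i$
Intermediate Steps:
$- 20 \sqrt{\left(-1 - 1\right) - 19} = - 20 \sqrt{-2 - 19} = - 20 \sqrt{-21} = - 20 i \sqrt{21}$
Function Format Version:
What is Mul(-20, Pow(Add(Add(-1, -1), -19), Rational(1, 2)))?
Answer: Mul(-20, I, Pow(21, Rational(1, 2))) ≈ Mul(-91.651, I)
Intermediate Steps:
Mul(-20, Pow(Add(Add(-1, -1), -19), Rational(1, 2))) = Mul(-20, Pow(Add(-2, -19), Rational(1, 2))) = Mul(-20, Pow(-21, Rational(1, 2))) = Mul(-20, Mul(I, Pow(21, Rational(1, 2)))) = Mul(-20, I, Pow(21, Rational(1, 2)))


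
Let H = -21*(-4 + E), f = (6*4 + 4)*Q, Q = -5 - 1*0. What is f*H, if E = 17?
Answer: 38220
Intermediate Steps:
Q = -5 (Q = -5 + 0 = -5)
f = -140 (f = (6*4 + 4)*(-5) = (24 + 4)*(-5) = 28*(-5) = -140)
H = -273 (H = -21*(-4 + 17) = -21*13 = -273)
f*H = -140*(-273) = 38220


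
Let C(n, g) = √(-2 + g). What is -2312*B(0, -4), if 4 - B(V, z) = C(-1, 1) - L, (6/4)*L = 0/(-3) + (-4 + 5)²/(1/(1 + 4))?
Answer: -50864/3 + 2312*I ≈ -16955.0 + 2312.0*I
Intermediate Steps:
L = 10/3 (L = 2*(0/(-3) + (-4 + 5)²/(1/(1 + 4)))/3 = 2*(0*(-⅓) + 1²/(1/5))/3 = 2*(0 + 1/(⅕))/3 = 2*(0 + 1*5)/3 = 2*(0 + 5)/3 = (⅔)*5 = 10/3 ≈ 3.3333)
B(V, z) = 22/3 - I (B(V, z) = 4 - (√(-2 + 1) - 1*10/3) = 4 - (√(-1) - 10/3) = 4 - (I - 10/3) = 4 - (-10/3 + I) = 4 + (10/3 - I) = 22/3 - I)
-2312*B(0, -4) = -2312*(22/3 - I) = -50864/3 + 2312*I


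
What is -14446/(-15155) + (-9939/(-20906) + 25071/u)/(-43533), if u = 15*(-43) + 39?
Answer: 13563140179541/14214800918655 ≈ 0.95416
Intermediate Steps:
u = -606 (u = -645 + 39 = -606)
-14446/(-15155) + (-9939/(-20906) + 25071/u)/(-43533) = -14446/(-15155) + (-9939/(-20906) + 25071/(-606))/(-43533) = -14446*(-1/15155) + (-9939*(-1/20906) + 25071*(-1/606))*(-1/43533) = 14446/15155 + (9939/20906 - 8357/202)*(-1/43533) = 14446/15155 - 43175941/1055753*(-1/43533) = 14446/15155 + 43175941/45960095349 = 13563140179541/14214800918655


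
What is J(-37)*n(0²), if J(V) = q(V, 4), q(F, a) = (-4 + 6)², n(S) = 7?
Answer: 28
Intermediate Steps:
q(F, a) = 4 (q(F, a) = 2² = 4)
J(V) = 4
J(-37)*n(0²) = 4*7 = 28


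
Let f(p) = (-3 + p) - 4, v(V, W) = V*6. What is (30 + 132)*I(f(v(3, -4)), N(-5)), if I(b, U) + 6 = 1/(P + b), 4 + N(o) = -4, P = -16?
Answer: -5022/5 ≈ -1004.4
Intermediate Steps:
v(V, W) = 6*V
f(p) = -7 + p
N(o) = -8 (N(o) = -4 - 4 = -8)
I(b, U) = -6 + 1/(-16 + b)
(30 + 132)*I(f(v(3, -4)), N(-5)) = (30 + 132)*((97 - 6*(-7 + 6*3))/(-16 + (-7 + 6*3))) = 162*((97 - 6*(-7 + 18))/(-16 + (-7 + 18))) = 162*((97 - 6*11)/(-16 + 11)) = 162*((97 - 66)/(-5)) = 162*(-1/5*31) = 162*(-31/5) = -5022/5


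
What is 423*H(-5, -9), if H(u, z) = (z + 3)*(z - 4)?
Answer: 32994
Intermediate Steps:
H(u, z) = (-4 + z)*(3 + z) (H(u, z) = (3 + z)*(-4 + z) = (-4 + z)*(3 + z))
423*H(-5, -9) = 423*(-12 + (-9)**2 - 1*(-9)) = 423*(-12 + 81 + 9) = 423*78 = 32994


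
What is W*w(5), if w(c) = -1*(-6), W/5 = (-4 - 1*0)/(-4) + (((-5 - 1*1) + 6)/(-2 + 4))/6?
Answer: 30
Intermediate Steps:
W = 5 (W = 5*((-4 - 1*0)/(-4) + (((-5 - 1*1) + 6)/(-2 + 4))/6) = 5*((-4 + 0)*(-¼) + (((-5 - 1) + 6)/2)*(⅙)) = 5*(-4*(-¼) + ((-6 + 6)*(½))*(⅙)) = 5*(1 + (0*(½))*(⅙)) = 5*(1 + 0*(⅙)) = 5*(1 + 0) = 5*1 = 5)
w(c) = 6
W*w(5) = 5*6 = 30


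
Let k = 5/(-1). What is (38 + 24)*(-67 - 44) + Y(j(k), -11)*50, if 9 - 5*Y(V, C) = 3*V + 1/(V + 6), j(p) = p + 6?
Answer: -47764/7 ≈ -6823.4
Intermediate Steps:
k = -5 (k = 5*(-1) = -5)
j(p) = 6 + p
Y(V, C) = 9/5 - 3*V/5 - 1/(5*(6 + V)) (Y(V, C) = 9/5 - (3*V + 1/(V + 6))/5 = 9/5 - (3*V + 1/(6 + V))/5 = 9/5 - (1/(6 + V) + 3*V)/5 = 9/5 + (-3*V/5 - 1/(5*(6 + V))) = 9/5 - 3*V/5 - 1/(5*(6 + V)))
(38 + 24)*(-67 - 44) + Y(j(k), -11)*50 = (38 + 24)*(-67 - 44) + ((53 - 9*(6 - 5) - 3*(6 - 5)**2)/(5*(6 + (6 - 5))))*50 = 62*(-111) + ((53 - 9*1 - 3*1**2)/(5*(6 + 1)))*50 = -6882 + ((1/5)*(53 - 9 - 3*1)/7)*50 = -6882 + ((1/5)*(1/7)*(53 - 9 - 3))*50 = -6882 + ((1/5)*(1/7)*41)*50 = -6882 + (41/35)*50 = -6882 + 410/7 = -47764/7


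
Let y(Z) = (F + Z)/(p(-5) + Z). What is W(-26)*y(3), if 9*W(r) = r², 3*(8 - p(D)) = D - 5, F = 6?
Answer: 2028/43 ≈ 47.163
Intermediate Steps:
p(D) = 29/3 - D/3 (p(D) = 8 - (D - 5)/3 = 8 - (-5 + D)/3 = 8 + (5/3 - D/3) = 29/3 - D/3)
W(r) = r²/9
y(Z) = (6 + Z)/(34/3 + Z) (y(Z) = (6 + Z)/((29/3 - ⅓*(-5)) + Z) = (6 + Z)/((29/3 + 5/3) + Z) = (6 + Z)/(34/3 + Z))
W(-26)*y(3) = ((⅑)*(-26)²)*(3*(6 + 3)/(34 + 3*3)) = ((⅑)*676)*(3*9/(34 + 9)) = 676*(3*9/43)/9 = 676*(3*(1/43)*9)/9 = (676/9)*(27/43) = 2028/43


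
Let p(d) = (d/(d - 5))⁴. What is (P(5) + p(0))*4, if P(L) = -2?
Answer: -8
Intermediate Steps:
p(d) = d⁴/(-5 + d)⁴ (p(d) = (d/(-5 + d))⁴ = d⁴/(-5 + d)⁴)
(P(5) + p(0))*4 = (-2 + 0⁴/(-5 + 0)⁴)*4 = (-2 + 0/(-5)⁴)*4 = (-2 + 0*(1/625))*4 = (-2 + 0)*4 = -2*4 = -8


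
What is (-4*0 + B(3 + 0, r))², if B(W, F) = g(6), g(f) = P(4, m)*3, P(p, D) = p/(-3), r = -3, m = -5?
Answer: 16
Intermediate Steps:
P(p, D) = -p/3 (P(p, D) = p*(-⅓) = -p/3)
g(f) = -4 (g(f) = -⅓*4*3 = -4/3*3 = -4)
B(W, F) = -4
(-4*0 + B(3 + 0, r))² = (-4*0 - 4)² = (0 - 4)² = (-4)² = 16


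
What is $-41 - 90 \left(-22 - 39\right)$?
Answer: $5449$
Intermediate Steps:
$-41 - 90 \left(-22 - 39\right) = -41 - -5490 = -41 + 5490 = 5449$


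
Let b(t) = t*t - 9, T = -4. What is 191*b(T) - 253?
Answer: 1084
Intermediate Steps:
b(t) = -9 + t² (b(t) = t² - 9 = -9 + t²)
191*b(T) - 253 = 191*(-9 + (-4)²) - 253 = 191*(-9 + 16) - 253 = 191*7 - 253 = 1337 - 253 = 1084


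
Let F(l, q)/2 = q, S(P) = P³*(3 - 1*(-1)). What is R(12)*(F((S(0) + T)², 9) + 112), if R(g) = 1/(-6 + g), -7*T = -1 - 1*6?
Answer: 65/3 ≈ 21.667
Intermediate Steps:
S(P) = 4*P³ (S(P) = P³*(3 + 1) = P³*4 = 4*P³)
T = 1 (T = -(-1 - 1*6)/7 = -(-1 - 6)/7 = -⅐*(-7) = 1)
F(l, q) = 2*q
R(12)*(F((S(0) + T)², 9) + 112) = (2*9 + 112)/(-6 + 12) = (18 + 112)/6 = (⅙)*130 = 65/3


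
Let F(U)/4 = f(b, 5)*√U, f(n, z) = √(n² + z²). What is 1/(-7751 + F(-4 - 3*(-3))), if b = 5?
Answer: -7751/60074001 - 20*√10/60074001 ≈ -0.00013008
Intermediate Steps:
F(U) = 20*√2*√U (F(U) = 4*(√(5² + 5²)*√U) = 4*(√(25 + 25)*√U) = 4*(√50*√U) = 4*((5*√2)*√U) = 4*(5*√2*√U) = 20*√2*√U)
1/(-7751 + F(-4 - 3*(-3))) = 1/(-7751 + 20*√2*√(-4 - 3*(-3))) = 1/(-7751 + 20*√2*√(-4 + 9)) = 1/(-7751 + 20*√2*√5) = 1/(-7751 + 20*√10)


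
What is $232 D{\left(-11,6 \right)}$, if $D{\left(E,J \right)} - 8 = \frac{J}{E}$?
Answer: $\frac{19024}{11} \approx 1729.5$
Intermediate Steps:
$D{\left(E,J \right)} = 8 + \frac{J}{E}$
$232 D{\left(-11,6 \right)} = 232 \left(8 + \frac{6}{-11}\right) = 232 \left(8 + 6 \left(- \frac{1}{11}\right)\right) = 232 \left(8 - \frac{6}{11}\right) = 232 \cdot \frac{82}{11} = \frac{19024}{11}$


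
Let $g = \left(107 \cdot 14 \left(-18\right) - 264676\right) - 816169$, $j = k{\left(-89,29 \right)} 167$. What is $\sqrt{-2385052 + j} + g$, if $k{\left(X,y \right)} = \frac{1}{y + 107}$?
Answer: $-1107809 + \frac{i \sqrt{11028474770}}{68} \approx -1.1078 \cdot 10^{6} + 1544.4 i$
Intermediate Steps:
$k{\left(X,y \right)} = \frac{1}{107 + y}$
$j = \frac{167}{136}$ ($j = \frac{1}{107 + 29} \cdot 167 = \frac{1}{136} \cdot 167 = \frac{167}{136} \approx 1.2279$)
$g = -1107809$ ($g = \left(1498 \left(-18\right) - 264676\right) - 816169 = \left(-26964 - 264676\right) - 816169 = -291640 - 816169 = -1107809$)
$\sqrt{-2385052 + j} + g = \sqrt{-2385052 + \frac{167}{136}} - 1107809 = \sqrt{- \frac{324366905}{136}} - 1107809 = \frac{i \sqrt{11028474770}}{68} - 1107809 = -1107809 + \frac{i \sqrt{11028474770}}{68}$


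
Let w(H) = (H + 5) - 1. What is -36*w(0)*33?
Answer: -4752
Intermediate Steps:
w(H) = 4 + H (w(H) = (5 + H) - 1 = 4 + H)
-36*w(0)*33 = -36*(4 + 0)*33 = -36*4*33 = -144*33 = -4752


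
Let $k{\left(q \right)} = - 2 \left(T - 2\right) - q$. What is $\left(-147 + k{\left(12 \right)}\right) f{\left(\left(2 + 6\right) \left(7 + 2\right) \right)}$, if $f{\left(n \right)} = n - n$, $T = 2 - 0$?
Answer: $0$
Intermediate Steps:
$T = 2$ ($T = 2 + 0 = 2$)
$f{\left(n \right)} = 0$
$k{\left(q \right)} = - q$ ($k{\left(q \right)} = - 2 \left(2 - 2\right) - q = \left(-2\right) 0 - q = 0 - q = - q$)
$\left(-147 + k{\left(12 \right)}\right) f{\left(\left(2 + 6\right) \left(7 + 2\right) \right)} = \left(-147 - 12\right) 0 = \left(-159\right) 0 = 0$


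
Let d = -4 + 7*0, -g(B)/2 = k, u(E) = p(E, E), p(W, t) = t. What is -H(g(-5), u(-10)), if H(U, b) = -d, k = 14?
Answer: -4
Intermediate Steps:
u(E) = E
g(B) = -28 (g(B) = -2*14 = -28)
d = -4 (d = -4 + 0 = -4)
H(U, b) = 4 (H(U, b) = -1*(-4) = 4)
-H(g(-5), u(-10)) = -1*4 = -4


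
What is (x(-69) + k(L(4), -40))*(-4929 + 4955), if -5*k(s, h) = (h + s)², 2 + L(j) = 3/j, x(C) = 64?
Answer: -57473/8 ≈ -7184.1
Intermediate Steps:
L(j) = -2 + 3/j
k(s, h) = -(h + s)²/5
(x(-69) + k(L(4), -40))*(-4929 + 4955) = (64 - (-40 + (-2 + 3/4))²/5)*(-4929 + 4955) = (64 - (-40 + (-2 + 3*(¼)))²/5)*26 = (64 - (-40 + (-2 + ¾))²/5)*26 = (64 - (-40 - 5/4)²/5)*26 = (64 - (-165/4)²/5)*26 = (64 - ⅕*27225/16)*26 = (64 - 5445/16)*26 = -4421/16*26 = -57473/8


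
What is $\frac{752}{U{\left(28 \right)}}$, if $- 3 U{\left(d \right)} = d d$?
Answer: $- \frac{141}{49} \approx -2.8776$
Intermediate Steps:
$U{\left(d \right)} = - \frac{d^{2}}{3}$ ($U{\left(d \right)} = - \frac{d d}{3} = - \frac{d^{2}}{3}$)
$\frac{752}{U{\left(28 \right)}} = \frac{752}{\left(- \frac{1}{3}\right) 28^{2}} = \frac{752}{\left(- \frac{1}{3}\right) 784} = \frac{752}{- \frac{784}{3}} = 752 \left(- \frac{3}{784}\right) = - \frac{141}{49}$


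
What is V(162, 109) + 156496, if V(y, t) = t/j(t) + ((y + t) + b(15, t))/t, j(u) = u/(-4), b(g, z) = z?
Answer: 17058008/109 ≈ 1.5650e+5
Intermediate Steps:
j(u) = -u/4 (j(u) = u*(-¼) = -u/4)
V(y, t) = -4 + (y + 2*t)/t (V(y, t) = t/((-t/4)) + ((y + t) + t)/t = t*(-4/t) + ((t + y) + t)/t = -4 + (y + 2*t)/t)
V(162, 109) + 156496 = (-2 + 162/109) + 156496 = -56/109 + 156496 = 17058008/109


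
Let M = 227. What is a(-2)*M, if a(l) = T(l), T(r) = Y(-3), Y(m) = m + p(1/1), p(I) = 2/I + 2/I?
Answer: 227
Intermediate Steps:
p(I) = 4/I
Y(m) = 4 + m (Y(m) = m + 4/(1/1) = m + 4/1 = m + 4*1 = m + 4 = 4 + m)
T(r) = 1 (T(r) = 4 - 3 = 1)
a(l) = 1
a(-2)*M = 1*227 = 227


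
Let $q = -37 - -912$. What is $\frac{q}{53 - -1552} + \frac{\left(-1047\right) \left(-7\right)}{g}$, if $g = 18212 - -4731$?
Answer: $\frac{6367634}{7364703} \approx 0.86462$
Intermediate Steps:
$g = 22943$ ($g = 18212 + 4731 = 22943$)
$q = 875$ ($q = -37 + 912 = 875$)
$\frac{q}{53 - -1552} + \frac{\left(-1047\right) \left(-7\right)}{g} = \frac{875}{53 - -1552} + \frac{\left(-1047\right) \left(-7\right)}{22943} = \frac{875}{53 + 1552} + 7329 \cdot \frac{1}{22943} = \frac{875}{1605} + \frac{7329}{22943} = 875 \cdot \frac{1}{1605} + \frac{7329}{22943} = \frac{175}{321} + \frac{7329}{22943} = \frac{6367634}{7364703}$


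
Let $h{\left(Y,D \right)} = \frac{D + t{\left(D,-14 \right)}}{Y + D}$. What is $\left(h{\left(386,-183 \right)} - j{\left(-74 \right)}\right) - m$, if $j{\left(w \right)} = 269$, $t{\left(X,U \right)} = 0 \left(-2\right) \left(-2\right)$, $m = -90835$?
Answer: $\frac{18384715}{203} \approx 90565.0$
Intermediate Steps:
$t{\left(X,U \right)} = 0$ ($t{\left(X,U \right)} = 0 \left(-2\right) = 0$)
$h{\left(Y,D \right)} = \frac{D}{D + Y}$ ($h{\left(Y,D \right)} = \frac{D + 0}{Y + D} = \frac{D}{D + Y}$)
$\left(h{\left(386,-183 \right)} - j{\left(-74 \right)}\right) - m = \left(- \frac{183}{-183 + 386} - 269\right) - -90835 = \left(- \frac{183}{203} - 269\right) + 90835 = - \frac{54790}{203} + 90835 = \frac{18384715}{203}$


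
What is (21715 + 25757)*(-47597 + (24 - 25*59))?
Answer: -2328406656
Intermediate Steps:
(21715 + 25757)*(-47597 + (24 - 25*59)) = 47472*(-47597 + (24 - 1475)) = 47472*(-47597 - 1451) = 47472*(-49048) = -2328406656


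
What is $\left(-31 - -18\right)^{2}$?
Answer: $169$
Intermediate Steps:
$\left(-31 - -18\right)^{2} = \left(-31 + 18\right)^{2} = \left(-13\right)^{2} = 169$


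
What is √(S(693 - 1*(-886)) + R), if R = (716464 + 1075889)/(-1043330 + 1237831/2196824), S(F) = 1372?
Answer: 2*√453421740443042530312129/36381129303 ≈ 37.017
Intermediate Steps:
R = -187499242232/109143387909 (R = 1792353/(-1043330 + 1237831*(1/2196824)) = 1792353/(-1043330 + 176833/313832) = 1792353/(-327430163727/313832) = 1792353*(-313832/327430163727) = -187499242232/109143387909 ≈ -1.7179)
√(S(693 - 1*(-886)) + R) = √(1372 - 187499242232/109143387909) = √(149557228968916/109143387909) = 2*√453421740443042530312129/36381129303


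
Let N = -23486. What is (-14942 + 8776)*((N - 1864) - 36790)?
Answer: 383155240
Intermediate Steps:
(-14942 + 8776)*((N - 1864) - 36790) = (-14942 + 8776)*((-23486 - 1864) - 36790) = -6166*(-25350 - 36790) = -6166*(-62140) = 383155240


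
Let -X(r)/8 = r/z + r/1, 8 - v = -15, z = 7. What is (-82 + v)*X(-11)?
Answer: -41536/7 ≈ -5933.7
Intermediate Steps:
v = 23 (v = 8 - 1*(-15) = 8 + 15 = 23)
X(r) = -64*r/7 (X(r) = -8*(r/7 + r/1) = -8*(r*(⅐) + r*1) = -8*(r/7 + r) = -64*r/7)
(-82 + v)*X(-11) = (-82 + 23)*(-64/7*(-11)) = -59*704/7 = -41536/7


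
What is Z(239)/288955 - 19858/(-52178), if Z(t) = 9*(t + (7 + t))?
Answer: 596582536/1507709399 ≈ 0.39569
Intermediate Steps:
Z(t) = 63 + 18*t (Z(t) = 9*(7 + 2*t) = 63 + 18*t)
Z(239)/288955 - 19858/(-52178) = (63 + 18*239)/288955 - 19858/(-52178) = (63 + 4302)*(1/288955) - 19858*(-1/52178) = 4365*(1/288955) + 9929/26089 = 873/57791 + 9929/26089 = 596582536/1507709399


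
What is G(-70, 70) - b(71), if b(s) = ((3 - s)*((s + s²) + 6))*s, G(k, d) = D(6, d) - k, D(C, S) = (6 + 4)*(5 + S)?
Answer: 24710524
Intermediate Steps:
D(C, S) = 50 + 10*S (D(C, S) = 10*(5 + S) = 50 + 10*S)
G(k, d) = 50 - k + 10*d (G(k, d) = (50 + 10*d) - k = 50 - k + 10*d)
b(s) = s*(3 - s)*(6 + s + s²) (b(s) = ((3 - s)*(6 + s + s²))*s = s*(3 - s)*(6 + s + s²))
G(-70, 70) - b(71) = (50 - 1*(-70) + 10*70) - 71*(18 - 1*71³ - 3*71 + 2*71²) = (50 + 70 + 700) - 71*(18 - 1*357911 - 213 + 2*5041) = 820 - 71*(18 - 357911 - 213 + 10082) = 820 - 71*(-348024) = 820 - 1*(-24709704) = 820 + 24709704 = 24710524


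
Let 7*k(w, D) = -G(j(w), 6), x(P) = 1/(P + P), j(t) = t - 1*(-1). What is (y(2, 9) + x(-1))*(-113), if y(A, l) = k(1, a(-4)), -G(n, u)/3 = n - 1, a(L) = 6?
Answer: 113/14 ≈ 8.0714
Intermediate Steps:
j(t) = 1 + t (j(t) = t + 1 = 1 + t)
G(n, u) = 3 - 3*n (G(n, u) = -3*(n - 1) = -3*(-1 + n) = 3 - 3*n)
x(P) = 1/(2*P)
k(w, D) = 3*w/7 (k(w, D) = (-(3 - 3*(1 + w)))/7 = (-(3 + (-3 - 3*w)))/7 = (-(-3)*w)/7 = (3*w)/7 = 3*w/7)
y(A, l) = 3/7 (y(A, l) = (3/7)*1 = 3/7)
(y(2, 9) + x(-1))*(-113) = (3/7 + (½)/(-1))*(-113) = (3/7 + (½)*(-1))*(-113) = (3/7 - ½)*(-113) = -1/14*(-113) = 113/14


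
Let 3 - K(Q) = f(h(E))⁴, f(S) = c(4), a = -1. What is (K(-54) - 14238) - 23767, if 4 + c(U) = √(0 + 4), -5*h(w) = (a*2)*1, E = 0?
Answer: -38018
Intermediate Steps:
h(w) = ⅖ (h(w) = -(-1*2)/5 = -(-2)/5 = -⅕*(-2) = ⅖)
c(U) = -2 (c(U) = -4 + √(0 + 4) = -4 + √4 = -4 + 2 = -2)
f(S) = -2
K(Q) = -13 (K(Q) = 3 - 1*(-2)⁴ = 3 - 1*16 = 3 - 16 = -13)
(K(-54) - 14238) - 23767 = (-13 - 14238) - 23767 = -14251 - 23767 = -38018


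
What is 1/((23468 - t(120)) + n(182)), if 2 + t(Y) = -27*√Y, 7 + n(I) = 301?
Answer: 5941/141160054 - 27*√30/282320108 ≈ 4.1563e-5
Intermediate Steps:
n(I) = 294 (n(I) = -7 + 301 = 294)
t(Y) = -2 - 27*√Y
1/((23468 - t(120)) + n(182)) = 1/((23468 - (-2 - 54*√30)) + 294) = 1/((23468 + (2 + 54*√30)) + 294) = 1/((23470 + 54*√30) + 294) = 1/(23764 + 54*√30)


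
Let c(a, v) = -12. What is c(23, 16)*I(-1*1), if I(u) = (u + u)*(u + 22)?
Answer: 504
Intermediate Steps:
I(u) = 2*u*(22 + u) (I(u) = (2*u)*(22 + u) = 2*u*(22 + u))
c(23, 16)*I(-1*1) = -24*(-1*1)*(22 - 1*1) = -24*(-1)*(22 - 1) = -24*(-1)*21 = -12*(-42) = 504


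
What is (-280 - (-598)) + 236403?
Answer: 236721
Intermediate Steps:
(-280 - (-598)) + 236403 = (-280 - 26*(-23)) + 236403 = (-280 + 598) + 236403 = 318 + 236403 = 236721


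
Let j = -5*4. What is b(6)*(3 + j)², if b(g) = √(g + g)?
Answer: 578*√3 ≈ 1001.1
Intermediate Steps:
b(g) = √2*√g (b(g) = √(2*g) = √2*√g)
j = -20
b(6)*(3 + j)² = (√2*√6)*(3 - 20)² = (2*√3)*(-17)² = (2*√3)*289 = 578*√3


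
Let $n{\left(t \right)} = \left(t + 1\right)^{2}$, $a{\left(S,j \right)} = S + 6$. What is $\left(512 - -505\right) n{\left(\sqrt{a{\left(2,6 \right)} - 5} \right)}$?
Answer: $4068 + 2034 \sqrt{3} \approx 7591.0$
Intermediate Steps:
$a{\left(S,j \right)} = 6 + S$
$n{\left(t \right)} = \left(1 + t\right)^{2}$
$\left(512 - -505\right) n{\left(\sqrt{a{\left(2,6 \right)} - 5} \right)} = \left(512 - -505\right) \left(1 + \sqrt{\left(6 + 2\right) - 5}\right)^{2} = \left(512 + 505\right) \left(1 + \sqrt{8 - 5}\right)^{2} = 1017 \left(1 + \sqrt{3}\right)^{2}$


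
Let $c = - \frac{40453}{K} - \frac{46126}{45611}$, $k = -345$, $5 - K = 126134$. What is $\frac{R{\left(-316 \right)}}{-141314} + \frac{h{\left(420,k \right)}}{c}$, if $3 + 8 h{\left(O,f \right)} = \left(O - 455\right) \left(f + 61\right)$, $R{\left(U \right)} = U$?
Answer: $- \frac{4039191933550630427}{2245606343579576} \approx -1798.7$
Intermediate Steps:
$K = -126129$ ($K = 5 - 126134 = -126129$)
$c = - \frac{3972724471}{5752869819}$ ($c = - \frac{40453}{-126129} - \frac{46126}{45611} = \left(-40453\right) \left(- \frac{1}{126129}\right) - \frac{46126}{45611} = \frac{40453}{126129} - \frac{46126}{45611} = - \frac{3972724471}{5752869819} \approx -0.69056$)
$h{\left(O,f \right)} = - \frac{3}{8} + \frac{\left(-455 + O\right) \left(61 + f\right)}{8}$ ($h{\left(O,f \right)} = - \frac{3}{8} + \frac{\left(O - 455\right) \left(f + 61\right)}{8} = - \frac{3}{8} + \frac{\left(-455 + O\right) \left(61 + f\right)}{8}$)
$\frac{R{\left(-316 \right)}}{-141314} + \frac{h{\left(420,k \right)}}{c} = - \frac{316}{-141314} + \frac{- \frac{13879}{4} - - \frac{156975}{8} + \frac{61}{8} \cdot 420 + \frac{1}{8} \cdot 420 \left(-345\right)}{- \frac{3972724471}{5752869819}} = \left(-316\right) \left(- \frac{1}{141314}\right) + \left(- \frac{13879}{4} + \frac{156975}{8} + \frac{6405}{2} - \frac{36225}{2}\right) \left(- \frac{5752869819}{3972724471}\right) = \frac{158}{70657} + \frac{9937}{8} \left(- \frac{5752869819}{3972724471}\right) = \frac{158}{70657} - \frac{57166267391403}{31781795768} = - \frac{4039191933550630427}{2245606343579576}$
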